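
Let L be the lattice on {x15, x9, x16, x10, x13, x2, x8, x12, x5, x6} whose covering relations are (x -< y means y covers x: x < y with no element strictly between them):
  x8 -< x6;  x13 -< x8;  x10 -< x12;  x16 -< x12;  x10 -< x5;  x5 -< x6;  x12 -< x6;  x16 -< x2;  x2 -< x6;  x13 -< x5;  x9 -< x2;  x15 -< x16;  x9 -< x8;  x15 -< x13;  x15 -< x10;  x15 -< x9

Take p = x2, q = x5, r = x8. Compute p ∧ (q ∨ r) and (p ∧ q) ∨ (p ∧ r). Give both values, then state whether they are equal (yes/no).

x2; x9; no

q ∨ r = x6, so p ∧ (q ∨ r) = x2 ∧ x6 = x2.
p ∧ q = x15 and p ∧ r = x9, so (p ∧ q) ∨ (p ∧ r) = x15 ∨ x9 = x9.
Equal: no.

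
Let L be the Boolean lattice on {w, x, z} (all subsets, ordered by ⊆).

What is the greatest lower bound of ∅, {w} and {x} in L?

Under ⊆, meet is intersection: ∅ ∩ {w} ∩ {x} = ∅.

∅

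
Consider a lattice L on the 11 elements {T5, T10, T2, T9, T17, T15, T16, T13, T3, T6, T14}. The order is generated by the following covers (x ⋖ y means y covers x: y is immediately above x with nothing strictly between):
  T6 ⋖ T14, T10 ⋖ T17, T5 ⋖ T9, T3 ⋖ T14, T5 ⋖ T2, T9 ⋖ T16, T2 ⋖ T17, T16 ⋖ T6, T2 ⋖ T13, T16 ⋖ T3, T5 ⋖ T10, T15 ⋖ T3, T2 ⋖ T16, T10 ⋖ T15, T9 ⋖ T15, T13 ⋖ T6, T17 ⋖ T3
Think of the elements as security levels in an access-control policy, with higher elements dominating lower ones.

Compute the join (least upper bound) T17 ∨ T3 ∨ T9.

Common upper bounds of {T17, T3, T9}: T14, T3.
The least among these is T3.

T3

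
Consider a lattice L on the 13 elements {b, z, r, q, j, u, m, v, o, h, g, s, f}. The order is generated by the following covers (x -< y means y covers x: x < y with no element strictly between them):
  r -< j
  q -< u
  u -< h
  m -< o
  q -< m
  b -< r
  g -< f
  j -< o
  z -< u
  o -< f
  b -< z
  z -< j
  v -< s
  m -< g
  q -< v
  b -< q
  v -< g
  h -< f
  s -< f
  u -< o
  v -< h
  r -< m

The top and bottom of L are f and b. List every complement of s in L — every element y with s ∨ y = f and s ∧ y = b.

j, r, z

Need y with s ∨ y = f and s ∧ y = b.
Checking each element gives: j, r, z.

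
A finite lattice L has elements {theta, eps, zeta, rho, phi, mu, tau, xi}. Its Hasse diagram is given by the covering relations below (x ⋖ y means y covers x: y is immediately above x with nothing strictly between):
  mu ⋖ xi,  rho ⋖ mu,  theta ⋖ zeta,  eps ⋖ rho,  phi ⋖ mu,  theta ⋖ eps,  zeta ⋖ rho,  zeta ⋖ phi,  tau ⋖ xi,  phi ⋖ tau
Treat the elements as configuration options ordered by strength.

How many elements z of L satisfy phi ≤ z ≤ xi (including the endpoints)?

The interval [phi, xi] = {mu, phi, tau, xi}, which has 4 elements.

4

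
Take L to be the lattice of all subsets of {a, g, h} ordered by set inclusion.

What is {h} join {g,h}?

Common upper bounds of {{h}, {g,h}}: {a,g,h}, {g,h}.
The least among these is {g,h}.

{g,h}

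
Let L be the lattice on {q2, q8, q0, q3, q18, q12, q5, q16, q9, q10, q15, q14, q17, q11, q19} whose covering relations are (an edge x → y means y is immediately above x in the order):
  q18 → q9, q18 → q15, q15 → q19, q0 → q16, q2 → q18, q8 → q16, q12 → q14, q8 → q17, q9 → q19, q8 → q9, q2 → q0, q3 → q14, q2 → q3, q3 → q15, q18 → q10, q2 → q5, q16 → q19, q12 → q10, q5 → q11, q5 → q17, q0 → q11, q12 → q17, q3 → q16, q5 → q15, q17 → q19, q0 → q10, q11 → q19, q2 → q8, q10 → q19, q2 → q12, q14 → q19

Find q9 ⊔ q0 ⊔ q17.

q19

Common upper bounds of {q9, q0, q17}: q19.
The least among these is q19.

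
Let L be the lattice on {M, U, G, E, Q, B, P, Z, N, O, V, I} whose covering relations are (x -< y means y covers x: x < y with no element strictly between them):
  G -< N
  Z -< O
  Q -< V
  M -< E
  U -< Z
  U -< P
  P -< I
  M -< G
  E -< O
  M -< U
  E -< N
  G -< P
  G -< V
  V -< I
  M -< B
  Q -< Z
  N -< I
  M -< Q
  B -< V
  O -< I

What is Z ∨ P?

Common upper bounds of {Z, P}: I.
The least among these is I.

I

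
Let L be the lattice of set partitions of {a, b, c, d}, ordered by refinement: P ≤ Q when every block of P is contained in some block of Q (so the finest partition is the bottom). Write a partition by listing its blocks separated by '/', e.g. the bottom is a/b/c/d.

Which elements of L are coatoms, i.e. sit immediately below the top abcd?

The coatoms are exactly the elements covered by abcd: a/bcd, ab/cd, abc/d, abd/c, ac/bd, acd/b, ad/bc.

a/bcd, ab/cd, abc/d, abd/c, ac/bd, acd/b, ad/bc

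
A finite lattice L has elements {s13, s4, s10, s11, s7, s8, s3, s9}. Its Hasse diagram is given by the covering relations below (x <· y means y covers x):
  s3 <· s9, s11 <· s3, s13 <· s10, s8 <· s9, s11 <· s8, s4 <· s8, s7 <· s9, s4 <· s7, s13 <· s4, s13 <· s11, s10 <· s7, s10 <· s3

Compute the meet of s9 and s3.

s3

Common lower bounds of {s9, s3}: s10, s11, s13, s3.
The greatest among these is s3.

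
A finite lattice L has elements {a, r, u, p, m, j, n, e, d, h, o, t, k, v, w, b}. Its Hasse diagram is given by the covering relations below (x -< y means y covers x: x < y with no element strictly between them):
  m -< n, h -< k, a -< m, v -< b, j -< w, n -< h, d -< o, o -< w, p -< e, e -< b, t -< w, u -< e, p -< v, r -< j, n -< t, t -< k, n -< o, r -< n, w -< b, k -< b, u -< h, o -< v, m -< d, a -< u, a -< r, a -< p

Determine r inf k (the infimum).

r

Common lower bounds of {r, k}: a, r.
The greatest among these is r.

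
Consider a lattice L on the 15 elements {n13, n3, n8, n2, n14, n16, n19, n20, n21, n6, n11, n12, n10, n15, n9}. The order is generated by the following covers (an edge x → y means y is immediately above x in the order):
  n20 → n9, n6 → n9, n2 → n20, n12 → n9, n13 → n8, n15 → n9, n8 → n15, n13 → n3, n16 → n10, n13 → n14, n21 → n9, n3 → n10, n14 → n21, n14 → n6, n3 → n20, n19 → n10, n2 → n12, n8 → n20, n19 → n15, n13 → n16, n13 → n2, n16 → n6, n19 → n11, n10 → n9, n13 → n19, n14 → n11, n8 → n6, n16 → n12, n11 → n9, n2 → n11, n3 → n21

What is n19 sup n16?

n10

Common upper bounds of {n19, n16}: n10, n9.
The least among these is n10.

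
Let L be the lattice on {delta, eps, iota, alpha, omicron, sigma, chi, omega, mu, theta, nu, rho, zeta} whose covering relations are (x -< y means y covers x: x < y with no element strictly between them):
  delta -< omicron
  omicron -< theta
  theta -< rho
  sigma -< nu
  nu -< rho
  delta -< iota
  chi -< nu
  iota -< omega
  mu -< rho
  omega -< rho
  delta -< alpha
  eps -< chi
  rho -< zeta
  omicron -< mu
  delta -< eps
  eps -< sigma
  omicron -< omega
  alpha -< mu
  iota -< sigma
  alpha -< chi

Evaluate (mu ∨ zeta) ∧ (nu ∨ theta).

mu ∨ zeta = zeta
nu ∨ theta = rho
zeta ∧ rho = rho

rho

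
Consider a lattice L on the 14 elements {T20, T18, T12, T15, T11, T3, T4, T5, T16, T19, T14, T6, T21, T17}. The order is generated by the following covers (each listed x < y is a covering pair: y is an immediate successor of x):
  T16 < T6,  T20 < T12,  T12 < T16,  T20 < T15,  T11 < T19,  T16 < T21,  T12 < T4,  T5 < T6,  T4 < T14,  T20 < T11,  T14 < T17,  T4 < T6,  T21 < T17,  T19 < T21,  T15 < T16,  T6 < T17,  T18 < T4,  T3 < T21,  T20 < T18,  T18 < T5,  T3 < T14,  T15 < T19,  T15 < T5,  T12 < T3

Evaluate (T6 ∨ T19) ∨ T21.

T17

T6 ∨ T19 = T17
T17 ∨ T21 = T17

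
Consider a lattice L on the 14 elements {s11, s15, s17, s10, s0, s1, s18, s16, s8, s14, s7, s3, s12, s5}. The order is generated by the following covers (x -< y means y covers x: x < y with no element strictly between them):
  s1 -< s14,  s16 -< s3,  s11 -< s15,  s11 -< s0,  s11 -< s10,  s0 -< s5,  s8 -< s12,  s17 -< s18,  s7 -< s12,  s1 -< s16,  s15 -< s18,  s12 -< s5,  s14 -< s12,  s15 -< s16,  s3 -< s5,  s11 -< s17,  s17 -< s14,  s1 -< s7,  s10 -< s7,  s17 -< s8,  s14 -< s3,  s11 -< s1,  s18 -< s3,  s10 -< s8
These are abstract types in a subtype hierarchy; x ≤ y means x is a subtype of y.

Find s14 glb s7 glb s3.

Common lower bounds of {s14, s7, s3}: s1, s11.
The greatest among these is s1.

s1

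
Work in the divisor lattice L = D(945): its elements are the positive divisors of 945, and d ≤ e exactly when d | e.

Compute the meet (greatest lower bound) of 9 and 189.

In the divisibility order, the meet is the greatest common divisor: gcd(9, 189) = 9.

9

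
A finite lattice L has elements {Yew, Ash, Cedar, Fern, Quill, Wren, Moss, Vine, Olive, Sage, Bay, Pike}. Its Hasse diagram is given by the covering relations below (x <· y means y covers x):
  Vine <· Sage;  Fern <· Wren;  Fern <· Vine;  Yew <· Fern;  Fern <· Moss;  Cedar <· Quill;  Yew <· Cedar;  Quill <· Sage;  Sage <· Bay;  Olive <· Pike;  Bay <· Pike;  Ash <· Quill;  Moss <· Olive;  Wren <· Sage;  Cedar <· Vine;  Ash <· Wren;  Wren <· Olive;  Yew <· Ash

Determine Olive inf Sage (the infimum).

Common lower bounds of {Olive, Sage}: Ash, Fern, Wren, Yew.
The greatest among these is Wren.

Wren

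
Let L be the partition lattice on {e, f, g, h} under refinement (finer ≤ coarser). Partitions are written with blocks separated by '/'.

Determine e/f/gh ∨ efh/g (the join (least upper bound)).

efgh

The join of e/f/gh and efh/g merges any blocks that overlap across the partitions, giving efgh.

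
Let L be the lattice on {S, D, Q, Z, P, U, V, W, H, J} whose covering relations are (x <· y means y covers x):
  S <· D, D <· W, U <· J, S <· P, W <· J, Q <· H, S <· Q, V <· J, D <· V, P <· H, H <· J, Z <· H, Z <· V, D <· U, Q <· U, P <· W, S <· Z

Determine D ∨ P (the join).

W

Common upper bounds of {D, P}: J, W.
The least among these is W.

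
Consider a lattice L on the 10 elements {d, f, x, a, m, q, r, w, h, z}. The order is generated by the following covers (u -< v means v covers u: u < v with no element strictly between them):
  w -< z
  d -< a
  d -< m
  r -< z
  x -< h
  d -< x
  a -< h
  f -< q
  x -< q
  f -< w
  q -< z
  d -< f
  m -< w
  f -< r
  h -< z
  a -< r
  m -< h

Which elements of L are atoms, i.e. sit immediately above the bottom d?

The atoms are exactly the elements that cover d: a, f, m, x.

a, f, m, x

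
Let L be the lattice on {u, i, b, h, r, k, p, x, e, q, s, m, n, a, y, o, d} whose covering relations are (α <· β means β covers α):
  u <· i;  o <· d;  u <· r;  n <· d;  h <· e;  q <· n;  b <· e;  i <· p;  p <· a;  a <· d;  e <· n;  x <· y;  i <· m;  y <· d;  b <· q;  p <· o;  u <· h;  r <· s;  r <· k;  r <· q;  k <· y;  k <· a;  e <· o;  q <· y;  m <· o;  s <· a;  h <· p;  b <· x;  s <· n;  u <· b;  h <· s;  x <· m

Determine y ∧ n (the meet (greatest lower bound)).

q

Common lower bounds of {y, n}: b, q, r, u.
The greatest among these is q.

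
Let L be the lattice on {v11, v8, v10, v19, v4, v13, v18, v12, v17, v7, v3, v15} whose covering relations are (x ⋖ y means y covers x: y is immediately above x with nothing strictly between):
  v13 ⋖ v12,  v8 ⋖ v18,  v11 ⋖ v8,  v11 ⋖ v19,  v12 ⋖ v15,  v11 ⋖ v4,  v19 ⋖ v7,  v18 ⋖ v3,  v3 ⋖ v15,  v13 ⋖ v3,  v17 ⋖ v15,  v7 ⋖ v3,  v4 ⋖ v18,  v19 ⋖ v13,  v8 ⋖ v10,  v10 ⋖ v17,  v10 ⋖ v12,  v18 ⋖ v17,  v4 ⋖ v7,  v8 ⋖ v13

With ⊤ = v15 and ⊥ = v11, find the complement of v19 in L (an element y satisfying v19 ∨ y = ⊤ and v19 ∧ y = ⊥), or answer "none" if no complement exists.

v17

Need y with v19 ∨ y = v15 and v19 ∧ y = v11.
Checking each element gives: v17.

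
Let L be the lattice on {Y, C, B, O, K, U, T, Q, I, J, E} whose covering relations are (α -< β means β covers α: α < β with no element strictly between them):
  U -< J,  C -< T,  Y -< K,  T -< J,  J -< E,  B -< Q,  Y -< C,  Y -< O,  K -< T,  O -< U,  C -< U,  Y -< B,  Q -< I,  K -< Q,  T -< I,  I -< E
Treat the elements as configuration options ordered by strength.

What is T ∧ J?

Common lower bounds of {T, J}: C, K, T, Y.
The greatest among these is T.

T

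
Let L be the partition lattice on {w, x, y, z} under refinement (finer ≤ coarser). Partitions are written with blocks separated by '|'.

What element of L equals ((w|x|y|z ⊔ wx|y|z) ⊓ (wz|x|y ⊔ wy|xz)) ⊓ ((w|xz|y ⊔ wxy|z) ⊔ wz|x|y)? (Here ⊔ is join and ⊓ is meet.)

w|x|y|z ∨ wx|y|z = wx|y|z
wz|x|y ∨ wy|xz = wxyz
wx|y|z ∧ wxyz = wx|y|z
w|xz|y ∨ wxy|z = wxyz
wxyz ∨ wz|x|y = wxyz
wx|y|z ∧ wxyz = wx|y|z

wx|y|z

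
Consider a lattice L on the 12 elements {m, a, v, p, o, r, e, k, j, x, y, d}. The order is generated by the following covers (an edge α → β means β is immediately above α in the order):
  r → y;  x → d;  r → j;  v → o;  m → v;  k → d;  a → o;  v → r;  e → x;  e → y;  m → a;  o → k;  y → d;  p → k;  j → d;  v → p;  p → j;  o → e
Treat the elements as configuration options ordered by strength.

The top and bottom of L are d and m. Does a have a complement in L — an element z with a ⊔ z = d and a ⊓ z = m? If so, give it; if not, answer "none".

j

Need z with a ∨ z = d and a ∧ z = m.
Checking each element gives: j.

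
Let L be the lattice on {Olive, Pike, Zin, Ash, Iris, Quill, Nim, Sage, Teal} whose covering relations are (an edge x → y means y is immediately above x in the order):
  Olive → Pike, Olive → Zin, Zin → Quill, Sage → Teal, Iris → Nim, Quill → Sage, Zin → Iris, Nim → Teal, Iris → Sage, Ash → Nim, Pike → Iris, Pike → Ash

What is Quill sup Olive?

Common upper bounds of {Quill, Olive}: Quill, Sage, Teal.
The least among these is Quill.

Quill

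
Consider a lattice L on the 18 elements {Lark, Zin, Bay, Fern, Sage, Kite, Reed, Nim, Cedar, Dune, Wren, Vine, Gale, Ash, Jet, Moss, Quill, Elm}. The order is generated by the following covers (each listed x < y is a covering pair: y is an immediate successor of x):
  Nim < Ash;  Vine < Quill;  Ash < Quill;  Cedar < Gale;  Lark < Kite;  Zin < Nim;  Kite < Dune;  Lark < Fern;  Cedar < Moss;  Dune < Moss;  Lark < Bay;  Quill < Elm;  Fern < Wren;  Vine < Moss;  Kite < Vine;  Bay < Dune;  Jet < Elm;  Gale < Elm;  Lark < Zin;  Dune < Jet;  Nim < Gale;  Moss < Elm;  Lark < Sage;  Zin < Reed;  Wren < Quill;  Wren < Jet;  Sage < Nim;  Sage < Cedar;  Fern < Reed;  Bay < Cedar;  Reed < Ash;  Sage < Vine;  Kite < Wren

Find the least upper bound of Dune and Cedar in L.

Common upper bounds of {Dune, Cedar}: Elm, Moss.
The least among these is Moss.

Moss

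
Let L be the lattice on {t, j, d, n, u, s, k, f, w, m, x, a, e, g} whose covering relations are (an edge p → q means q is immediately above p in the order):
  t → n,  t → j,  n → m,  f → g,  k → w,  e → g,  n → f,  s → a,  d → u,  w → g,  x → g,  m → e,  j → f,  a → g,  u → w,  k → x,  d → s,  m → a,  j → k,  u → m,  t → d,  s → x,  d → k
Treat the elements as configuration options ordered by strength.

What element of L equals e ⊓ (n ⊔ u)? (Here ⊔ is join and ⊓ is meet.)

n ∨ u = m
e ∧ m = m

m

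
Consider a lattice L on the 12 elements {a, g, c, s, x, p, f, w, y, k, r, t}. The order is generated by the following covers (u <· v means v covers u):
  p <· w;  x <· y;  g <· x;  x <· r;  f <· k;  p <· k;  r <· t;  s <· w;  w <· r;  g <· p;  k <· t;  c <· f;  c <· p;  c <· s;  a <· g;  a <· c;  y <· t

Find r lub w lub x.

r

Common upper bounds of {r, w, x}: r, t.
The least among these is r.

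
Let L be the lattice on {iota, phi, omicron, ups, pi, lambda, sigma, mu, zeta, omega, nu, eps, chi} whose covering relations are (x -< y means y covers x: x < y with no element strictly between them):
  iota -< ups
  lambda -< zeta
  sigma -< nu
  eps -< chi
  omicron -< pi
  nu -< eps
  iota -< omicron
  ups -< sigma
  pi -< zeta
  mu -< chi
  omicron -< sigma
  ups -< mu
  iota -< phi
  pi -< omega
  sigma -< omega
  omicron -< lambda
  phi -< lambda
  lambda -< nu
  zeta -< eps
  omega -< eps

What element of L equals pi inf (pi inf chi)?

pi

pi ∧ chi = pi
pi ∧ pi = pi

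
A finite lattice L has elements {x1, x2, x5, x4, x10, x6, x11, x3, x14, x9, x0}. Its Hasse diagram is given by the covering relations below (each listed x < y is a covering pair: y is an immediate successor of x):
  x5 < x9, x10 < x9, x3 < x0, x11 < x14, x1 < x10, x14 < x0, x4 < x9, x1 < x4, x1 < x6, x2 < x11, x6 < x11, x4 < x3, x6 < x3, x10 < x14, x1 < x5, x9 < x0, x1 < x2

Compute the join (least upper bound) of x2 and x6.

Common upper bounds of {x2, x6}: x0, x11, x14.
The least among these is x11.

x11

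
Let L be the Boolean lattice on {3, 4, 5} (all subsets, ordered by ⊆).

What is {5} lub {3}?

Under ⊆, join is union: {5} ∪ {3} = {3,5}.

{3,5}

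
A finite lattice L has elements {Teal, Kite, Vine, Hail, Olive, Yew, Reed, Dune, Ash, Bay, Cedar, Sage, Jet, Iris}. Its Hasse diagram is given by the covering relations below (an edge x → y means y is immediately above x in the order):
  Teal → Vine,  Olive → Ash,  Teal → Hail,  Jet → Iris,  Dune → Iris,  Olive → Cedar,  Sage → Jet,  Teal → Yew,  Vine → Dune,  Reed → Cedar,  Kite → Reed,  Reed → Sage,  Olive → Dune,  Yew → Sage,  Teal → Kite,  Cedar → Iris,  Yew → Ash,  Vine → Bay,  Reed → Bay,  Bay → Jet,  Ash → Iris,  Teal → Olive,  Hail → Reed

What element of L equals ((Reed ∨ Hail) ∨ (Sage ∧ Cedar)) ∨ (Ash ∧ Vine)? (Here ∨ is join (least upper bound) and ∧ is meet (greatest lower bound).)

Reed ∨ Hail = Reed
Sage ∧ Cedar = Reed
Reed ∨ Reed = Reed
Ash ∧ Vine = Teal
Reed ∨ Teal = Reed

Reed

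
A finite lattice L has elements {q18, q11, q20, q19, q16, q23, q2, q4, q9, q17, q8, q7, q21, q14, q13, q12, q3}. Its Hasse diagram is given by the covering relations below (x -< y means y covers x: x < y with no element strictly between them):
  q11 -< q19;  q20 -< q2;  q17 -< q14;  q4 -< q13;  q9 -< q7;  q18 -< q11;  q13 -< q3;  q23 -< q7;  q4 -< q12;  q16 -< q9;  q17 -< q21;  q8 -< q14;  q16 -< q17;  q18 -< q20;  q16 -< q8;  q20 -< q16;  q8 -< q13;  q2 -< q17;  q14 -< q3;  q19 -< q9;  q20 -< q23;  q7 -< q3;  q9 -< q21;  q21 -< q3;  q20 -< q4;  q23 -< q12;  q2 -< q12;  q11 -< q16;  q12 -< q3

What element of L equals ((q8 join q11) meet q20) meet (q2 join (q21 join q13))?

q20

q8 ∨ q11 = q8
q8 ∧ q20 = q20
q21 ∨ q13 = q3
q2 ∨ q3 = q3
q20 ∧ q3 = q20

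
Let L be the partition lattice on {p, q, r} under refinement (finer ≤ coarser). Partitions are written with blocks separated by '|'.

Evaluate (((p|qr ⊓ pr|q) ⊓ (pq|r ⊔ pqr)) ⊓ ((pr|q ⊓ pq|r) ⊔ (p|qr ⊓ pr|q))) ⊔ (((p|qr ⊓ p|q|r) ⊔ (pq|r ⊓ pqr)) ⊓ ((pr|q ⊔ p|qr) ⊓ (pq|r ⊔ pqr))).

p|qr ∧ pr|q = p|q|r
pq|r ∨ pqr = pqr
p|q|r ∧ pqr = p|q|r
pr|q ∧ pq|r = p|q|r
p|qr ∧ pr|q = p|q|r
p|q|r ∨ p|q|r = p|q|r
p|q|r ∧ p|q|r = p|q|r
p|qr ∧ p|q|r = p|q|r
pq|r ∧ pqr = pq|r
p|q|r ∨ pq|r = pq|r
pr|q ∨ p|qr = pqr
pq|r ∨ pqr = pqr
pqr ∧ pqr = pqr
pq|r ∧ pqr = pq|r
p|q|r ∨ pq|r = pq|r

pq|r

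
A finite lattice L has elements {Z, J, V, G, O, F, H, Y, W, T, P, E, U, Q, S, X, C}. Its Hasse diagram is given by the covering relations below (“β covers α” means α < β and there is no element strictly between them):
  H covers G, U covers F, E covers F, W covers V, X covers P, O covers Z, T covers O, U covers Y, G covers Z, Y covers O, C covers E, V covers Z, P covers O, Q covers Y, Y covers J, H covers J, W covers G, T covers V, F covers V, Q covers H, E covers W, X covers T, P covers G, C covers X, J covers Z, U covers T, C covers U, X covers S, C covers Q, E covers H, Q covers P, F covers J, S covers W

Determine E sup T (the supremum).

Common upper bounds of {E, T}: C.
The least among these is C.

C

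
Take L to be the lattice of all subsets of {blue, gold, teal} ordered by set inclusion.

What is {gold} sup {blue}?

Common upper bounds of {{gold}, {blue}}: {blue,gold,teal}, {blue,gold}.
The least among these is {blue,gold}.

{blue,gold}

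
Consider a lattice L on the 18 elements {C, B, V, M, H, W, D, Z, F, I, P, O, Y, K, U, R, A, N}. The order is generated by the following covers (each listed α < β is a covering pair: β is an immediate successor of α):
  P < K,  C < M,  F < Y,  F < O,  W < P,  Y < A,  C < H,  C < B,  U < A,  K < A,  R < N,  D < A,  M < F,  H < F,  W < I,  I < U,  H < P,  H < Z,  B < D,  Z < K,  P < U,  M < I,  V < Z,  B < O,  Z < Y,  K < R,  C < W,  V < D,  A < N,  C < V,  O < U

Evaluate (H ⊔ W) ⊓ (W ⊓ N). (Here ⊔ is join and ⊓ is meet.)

W

H ∨ W = P
W ∧ N = W
P ∧ W = W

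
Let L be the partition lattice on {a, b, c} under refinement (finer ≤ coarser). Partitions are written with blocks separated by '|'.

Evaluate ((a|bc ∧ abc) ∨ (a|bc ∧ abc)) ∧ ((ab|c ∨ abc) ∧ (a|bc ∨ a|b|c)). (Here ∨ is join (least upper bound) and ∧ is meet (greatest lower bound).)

a|bc ∧ abc = a|bc
a|bc ∧ abc = a|bc
a|bc ∨ a|bc = a|bc
ab|c ∨ abc = abc
a|bc ∨ a|b|c = a|bc
abc ∧ a|bc = a|bc
a|bc ∧ a|bc = a|bc

a|bc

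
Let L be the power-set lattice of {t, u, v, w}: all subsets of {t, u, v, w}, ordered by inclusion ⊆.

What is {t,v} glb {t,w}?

{t}

Common lower bounds of {{t,v}, {t,w}}: {t}, {}.
The greatest among these is {t}.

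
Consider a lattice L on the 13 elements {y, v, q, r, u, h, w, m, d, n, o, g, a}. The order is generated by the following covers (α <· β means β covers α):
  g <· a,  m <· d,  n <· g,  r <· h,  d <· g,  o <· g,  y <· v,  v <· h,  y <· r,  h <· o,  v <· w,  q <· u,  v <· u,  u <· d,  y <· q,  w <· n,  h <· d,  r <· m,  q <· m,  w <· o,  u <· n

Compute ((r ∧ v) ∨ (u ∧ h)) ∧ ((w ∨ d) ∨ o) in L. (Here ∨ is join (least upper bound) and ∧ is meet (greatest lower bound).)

r ∧ v = y
u ∧ h = v
y ∨ v = v
w ∨ d = g
g ∨ o = g
v ∧ g = v

v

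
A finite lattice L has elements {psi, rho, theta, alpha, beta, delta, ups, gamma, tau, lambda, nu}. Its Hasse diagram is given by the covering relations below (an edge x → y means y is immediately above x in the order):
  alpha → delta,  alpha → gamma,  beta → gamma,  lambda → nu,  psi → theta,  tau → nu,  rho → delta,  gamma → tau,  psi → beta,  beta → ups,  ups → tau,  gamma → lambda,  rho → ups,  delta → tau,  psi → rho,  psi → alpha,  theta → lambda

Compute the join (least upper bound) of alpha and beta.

Common upper bounds of {alpha, beta}: gamma, lambda, nu, tau.
The least among these is gamma.

gamma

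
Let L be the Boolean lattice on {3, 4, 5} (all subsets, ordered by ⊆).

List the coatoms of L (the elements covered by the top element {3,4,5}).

The coatoms are exactly the elements covered by {3,4,5}: {3,4}, {3,5}, {4,5}.

{3,4}, {3,5}, {4,5}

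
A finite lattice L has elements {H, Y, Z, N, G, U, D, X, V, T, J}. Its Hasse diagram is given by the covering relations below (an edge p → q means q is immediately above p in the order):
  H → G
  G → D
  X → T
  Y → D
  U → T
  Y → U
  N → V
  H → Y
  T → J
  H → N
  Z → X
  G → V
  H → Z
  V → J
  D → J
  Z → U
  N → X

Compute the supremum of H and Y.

Y

Common upper bounds of {H, Y}: D, J, T, U, Y.
The least among these is Y.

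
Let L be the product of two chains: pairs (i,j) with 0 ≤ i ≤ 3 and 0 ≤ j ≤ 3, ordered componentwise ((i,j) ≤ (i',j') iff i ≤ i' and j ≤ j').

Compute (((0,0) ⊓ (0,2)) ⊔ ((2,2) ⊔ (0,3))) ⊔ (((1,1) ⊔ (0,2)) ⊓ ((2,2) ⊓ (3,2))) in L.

(2,3)

(0,0) ∧ (0,2) = (0,0)
(2,2) ∨ (0,3) = (2,3)
(0,0) ∨ (2,3) = (2,3)
(1,1) ∨ (0,2) = (1,2)
(2,2) ∧ (3,2) = (2,2)
(1,2) ∧ (2,2) = (1,2)
(2,3) ∨ (1,2) = (2,3)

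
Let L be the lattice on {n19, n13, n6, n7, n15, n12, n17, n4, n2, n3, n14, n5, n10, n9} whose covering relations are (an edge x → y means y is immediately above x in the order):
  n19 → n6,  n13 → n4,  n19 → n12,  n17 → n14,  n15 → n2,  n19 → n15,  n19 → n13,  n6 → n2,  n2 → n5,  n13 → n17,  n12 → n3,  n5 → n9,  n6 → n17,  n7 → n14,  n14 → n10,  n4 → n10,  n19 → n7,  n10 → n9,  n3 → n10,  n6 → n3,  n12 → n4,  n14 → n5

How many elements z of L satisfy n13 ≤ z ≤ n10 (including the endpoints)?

The interval [n13, n10] = {n10, n13, n14, n17, n4}, which has 5 elements.

5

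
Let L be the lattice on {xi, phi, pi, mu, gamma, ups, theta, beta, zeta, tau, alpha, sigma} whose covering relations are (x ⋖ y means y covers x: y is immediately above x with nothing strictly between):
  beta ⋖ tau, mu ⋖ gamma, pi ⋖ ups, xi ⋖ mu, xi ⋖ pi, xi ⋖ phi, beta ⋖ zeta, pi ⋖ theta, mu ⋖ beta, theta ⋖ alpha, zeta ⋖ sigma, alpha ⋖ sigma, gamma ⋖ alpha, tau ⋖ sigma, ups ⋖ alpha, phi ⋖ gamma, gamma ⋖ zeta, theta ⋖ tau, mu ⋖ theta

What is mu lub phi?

gamma

Common upper bounds of {mu, phi}: alpha, gamma, sigma, zeta.
The least among these is gamma.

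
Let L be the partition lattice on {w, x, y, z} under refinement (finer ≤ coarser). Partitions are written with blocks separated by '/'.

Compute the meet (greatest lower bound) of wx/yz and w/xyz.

w/x/yz

The meet (common refinement) of wx/yz and w/xyz intersects blocks pairwise, giving w/x/yz.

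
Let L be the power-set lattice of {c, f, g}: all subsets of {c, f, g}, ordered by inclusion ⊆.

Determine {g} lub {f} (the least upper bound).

{f,g}

Common upper bounds of {{g}, {f}}: {c,f,g}, {f,g}.
The least among these is {f,g}.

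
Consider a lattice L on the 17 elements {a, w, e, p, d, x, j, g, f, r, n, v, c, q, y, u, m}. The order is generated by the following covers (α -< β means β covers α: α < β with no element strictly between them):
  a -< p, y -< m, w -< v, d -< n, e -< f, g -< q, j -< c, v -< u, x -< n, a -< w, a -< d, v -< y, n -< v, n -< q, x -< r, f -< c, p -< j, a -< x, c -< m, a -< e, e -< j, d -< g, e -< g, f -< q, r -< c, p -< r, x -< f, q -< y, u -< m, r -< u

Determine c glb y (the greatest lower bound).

Common lower bounds of {c, y}: a, e, f, x.
The greatest among these is f.

f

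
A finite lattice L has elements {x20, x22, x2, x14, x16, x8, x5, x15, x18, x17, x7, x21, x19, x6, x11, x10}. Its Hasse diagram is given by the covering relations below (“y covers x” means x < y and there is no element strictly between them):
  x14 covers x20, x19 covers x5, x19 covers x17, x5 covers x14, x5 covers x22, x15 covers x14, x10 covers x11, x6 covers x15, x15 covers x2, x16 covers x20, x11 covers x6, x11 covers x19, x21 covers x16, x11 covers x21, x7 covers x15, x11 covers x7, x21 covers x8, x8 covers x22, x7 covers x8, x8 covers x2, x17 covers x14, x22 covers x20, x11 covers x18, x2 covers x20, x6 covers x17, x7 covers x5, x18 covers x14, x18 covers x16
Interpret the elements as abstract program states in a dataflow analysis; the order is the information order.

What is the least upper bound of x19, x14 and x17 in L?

Common upper bounds of {x19, x14, x17}: x10, x11, x19.
The least among these is x19.

x19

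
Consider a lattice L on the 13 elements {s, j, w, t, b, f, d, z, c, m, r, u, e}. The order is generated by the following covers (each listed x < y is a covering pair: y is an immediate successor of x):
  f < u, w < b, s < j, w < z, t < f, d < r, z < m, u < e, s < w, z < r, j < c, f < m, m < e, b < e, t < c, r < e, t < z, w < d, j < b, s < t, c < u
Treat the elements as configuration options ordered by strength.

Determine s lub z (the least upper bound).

Common upper bounds of {s, z}: e, m, r, z.
The least among these is z.

z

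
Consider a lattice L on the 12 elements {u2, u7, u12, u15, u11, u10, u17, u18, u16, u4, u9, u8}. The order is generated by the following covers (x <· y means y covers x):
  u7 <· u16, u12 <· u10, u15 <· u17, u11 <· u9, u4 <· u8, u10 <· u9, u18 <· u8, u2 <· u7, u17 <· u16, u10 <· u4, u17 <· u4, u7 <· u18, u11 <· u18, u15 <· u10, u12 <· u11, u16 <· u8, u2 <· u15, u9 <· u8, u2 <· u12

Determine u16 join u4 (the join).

Common upper bounds of {u16, u4}: u8.
The least among these is u8.

u8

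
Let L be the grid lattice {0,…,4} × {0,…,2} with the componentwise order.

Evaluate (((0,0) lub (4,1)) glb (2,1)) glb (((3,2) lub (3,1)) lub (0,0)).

(0,0) ∨ (4,1) = (4,1)
(4,1) ∧ (2,1) = (2,1)
(3,2) ∨ (3,1) = (3,2)
(3,2) ∨ (0,0) = (3,2)
(2,1) ∧ (3,2) = (2,1)

(2,1)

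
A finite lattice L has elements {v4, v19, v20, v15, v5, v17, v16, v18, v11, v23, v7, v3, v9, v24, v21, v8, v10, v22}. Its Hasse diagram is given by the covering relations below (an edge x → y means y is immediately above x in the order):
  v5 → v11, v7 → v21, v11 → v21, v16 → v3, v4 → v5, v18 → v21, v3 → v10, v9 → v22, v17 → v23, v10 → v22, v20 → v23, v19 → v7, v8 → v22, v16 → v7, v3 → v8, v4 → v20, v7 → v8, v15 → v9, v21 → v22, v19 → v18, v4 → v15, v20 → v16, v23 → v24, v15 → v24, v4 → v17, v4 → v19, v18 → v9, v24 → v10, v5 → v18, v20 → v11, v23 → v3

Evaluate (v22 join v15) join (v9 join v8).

v22

v22 ∨ v15 = v22
v9 ∨ v8 = v22
v22 ∨ v22 = v22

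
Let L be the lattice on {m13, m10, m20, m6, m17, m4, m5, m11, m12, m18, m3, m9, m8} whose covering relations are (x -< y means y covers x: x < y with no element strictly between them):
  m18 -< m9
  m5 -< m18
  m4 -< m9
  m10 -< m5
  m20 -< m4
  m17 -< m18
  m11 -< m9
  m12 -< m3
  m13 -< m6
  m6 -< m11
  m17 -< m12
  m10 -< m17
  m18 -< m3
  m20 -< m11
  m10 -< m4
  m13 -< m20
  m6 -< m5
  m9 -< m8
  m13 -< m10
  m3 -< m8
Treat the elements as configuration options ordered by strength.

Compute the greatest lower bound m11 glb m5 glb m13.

m13

Common lower bounds of {m11, m5, m13}: m13.
The greatest among these is m13.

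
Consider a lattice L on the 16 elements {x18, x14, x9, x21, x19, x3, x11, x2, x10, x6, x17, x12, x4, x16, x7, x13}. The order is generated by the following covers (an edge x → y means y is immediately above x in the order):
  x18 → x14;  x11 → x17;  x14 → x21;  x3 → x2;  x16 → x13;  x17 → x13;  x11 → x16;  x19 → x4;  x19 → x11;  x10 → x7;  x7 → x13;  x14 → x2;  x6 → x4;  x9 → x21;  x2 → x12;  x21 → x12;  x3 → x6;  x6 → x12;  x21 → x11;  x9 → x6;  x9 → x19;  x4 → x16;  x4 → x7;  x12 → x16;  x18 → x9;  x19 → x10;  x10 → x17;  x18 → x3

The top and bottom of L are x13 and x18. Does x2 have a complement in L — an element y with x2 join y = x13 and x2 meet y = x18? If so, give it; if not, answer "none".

x10

Need y with x2 ∨ y = x13 and x2 ∧ y = x18.
Checking each element gives: x10.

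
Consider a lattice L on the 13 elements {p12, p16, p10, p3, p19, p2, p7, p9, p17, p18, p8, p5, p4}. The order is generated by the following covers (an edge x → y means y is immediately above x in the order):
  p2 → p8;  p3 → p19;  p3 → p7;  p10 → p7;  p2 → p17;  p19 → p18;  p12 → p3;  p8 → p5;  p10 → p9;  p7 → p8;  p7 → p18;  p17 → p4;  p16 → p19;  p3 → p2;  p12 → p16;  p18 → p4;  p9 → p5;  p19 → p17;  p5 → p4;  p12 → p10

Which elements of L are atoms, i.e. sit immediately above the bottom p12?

The atoms are exactly the elements that cover p12: p10, p16, p3.

p10, p16, p3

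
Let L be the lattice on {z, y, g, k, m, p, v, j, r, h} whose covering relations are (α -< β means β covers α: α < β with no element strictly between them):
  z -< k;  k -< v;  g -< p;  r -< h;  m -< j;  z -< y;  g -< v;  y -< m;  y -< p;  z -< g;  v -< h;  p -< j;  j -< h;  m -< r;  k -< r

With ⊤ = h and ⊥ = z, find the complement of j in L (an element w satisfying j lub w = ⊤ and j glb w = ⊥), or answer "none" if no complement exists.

Need w with j ∨ w = h and j ∧ w = z.
Checking each element gives: k.

k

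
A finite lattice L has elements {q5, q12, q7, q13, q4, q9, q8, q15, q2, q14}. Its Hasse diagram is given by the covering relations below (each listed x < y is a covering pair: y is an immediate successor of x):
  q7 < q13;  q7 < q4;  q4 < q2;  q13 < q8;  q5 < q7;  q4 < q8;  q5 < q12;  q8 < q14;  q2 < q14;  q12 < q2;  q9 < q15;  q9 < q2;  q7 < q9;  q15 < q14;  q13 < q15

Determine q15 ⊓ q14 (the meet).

q15

Common lower bounds of {q15, q14}: q13, q15, q5, q7, q9.
The greatest among these is q15.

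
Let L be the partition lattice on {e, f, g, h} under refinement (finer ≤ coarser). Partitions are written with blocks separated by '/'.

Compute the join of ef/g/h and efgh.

efgh

The join of ef/g/h and efgh merges any blocks that overlap across the partitions, giving efgh.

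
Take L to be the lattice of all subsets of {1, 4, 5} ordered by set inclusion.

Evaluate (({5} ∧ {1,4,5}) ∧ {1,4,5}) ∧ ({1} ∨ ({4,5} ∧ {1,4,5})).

{5}

{5} ∧ {1,4,5} = {5}
{5} ∧ {1,4,5} = {5}
{4,5} ∧ {1,4,5} = {4,5}
{1} ∨ {4,5} = {1,4,5}
{5} ∧ {1,4,5} = {5}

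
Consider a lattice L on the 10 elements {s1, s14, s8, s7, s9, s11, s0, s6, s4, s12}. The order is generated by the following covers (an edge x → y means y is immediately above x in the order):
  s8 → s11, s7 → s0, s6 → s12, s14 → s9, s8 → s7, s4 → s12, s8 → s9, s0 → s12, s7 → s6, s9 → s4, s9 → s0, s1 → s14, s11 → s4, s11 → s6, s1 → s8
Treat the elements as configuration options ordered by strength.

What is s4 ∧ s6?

s11

Common lower bounds of {s4, s6}: s1, s11, s8.
The greatest among these is s11.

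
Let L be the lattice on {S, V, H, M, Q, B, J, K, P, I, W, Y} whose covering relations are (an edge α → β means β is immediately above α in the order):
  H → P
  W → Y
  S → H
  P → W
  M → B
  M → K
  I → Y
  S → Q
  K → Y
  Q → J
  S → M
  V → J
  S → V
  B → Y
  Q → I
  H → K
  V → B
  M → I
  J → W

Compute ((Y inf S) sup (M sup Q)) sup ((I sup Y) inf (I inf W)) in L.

I

Y ∧ S = S
M ∨ Q = I
S ∨ I = I
I ∨ Y = Y
I ∧ W = Q
Y ∧ Q = Q
I ∨ Q = I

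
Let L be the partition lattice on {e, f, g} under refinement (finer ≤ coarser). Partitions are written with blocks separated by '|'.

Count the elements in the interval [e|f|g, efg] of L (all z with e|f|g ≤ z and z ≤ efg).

5

The interval [e|f|g, efg] = {efg, ef|g, eg|f, e|fg, e|f|g}, which has 5 elements.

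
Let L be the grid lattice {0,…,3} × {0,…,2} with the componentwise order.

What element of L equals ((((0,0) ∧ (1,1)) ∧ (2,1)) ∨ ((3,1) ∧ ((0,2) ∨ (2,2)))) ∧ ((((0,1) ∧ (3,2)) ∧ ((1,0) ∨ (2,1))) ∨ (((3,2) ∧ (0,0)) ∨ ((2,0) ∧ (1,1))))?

(1,1)

(0,0) ∧ (1,1) = (0,0)
(0,0) ∧ (2,1) = (0,0)
(0,2) ∨ (2,2) = (2,2)
(3,1) ∧ (2,2) = (2,1)
(0,0) ∨ (2,1) = (2,1)
(0,1) ∧ (3,2) = (0,1)
(1,0) ∨ (2,1) = (2,1)
(0,1) ∧ (2,1) = (0,1)
(3,2) ∧ (0,0) = (0,0)
(2,0) ∧ (1,1) = (1,0)
(0,0) ∨ (1,0) = (1,0)
(0,1) ∨ (1,0) = (1,1)
(2,1) ∧ (1,1) = (1,1)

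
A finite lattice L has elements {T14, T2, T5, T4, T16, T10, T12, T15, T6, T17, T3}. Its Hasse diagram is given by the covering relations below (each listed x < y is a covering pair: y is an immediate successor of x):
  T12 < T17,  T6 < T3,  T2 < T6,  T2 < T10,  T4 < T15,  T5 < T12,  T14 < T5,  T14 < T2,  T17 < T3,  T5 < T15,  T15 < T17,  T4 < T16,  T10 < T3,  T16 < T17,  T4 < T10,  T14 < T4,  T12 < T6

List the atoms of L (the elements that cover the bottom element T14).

T2, T4, T5

The atoms are exactly the elements that cover T14: T2, T4, T5.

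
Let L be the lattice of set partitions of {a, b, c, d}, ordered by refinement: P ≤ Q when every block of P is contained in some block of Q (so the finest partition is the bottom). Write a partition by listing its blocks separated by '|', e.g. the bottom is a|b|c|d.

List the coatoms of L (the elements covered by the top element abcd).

abc|d, abd|c, ab|cd, acd|b, ac|bd, ad|bc, a|bcd

The coatoms are exactly the elements covered by abcd: abc|d, abd|c, ab|cd, acd|b, ac|bd, ad|bc, a|bcd.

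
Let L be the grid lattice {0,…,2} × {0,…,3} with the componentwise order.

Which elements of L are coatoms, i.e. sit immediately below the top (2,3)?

(1,3), (2,2)

The coatoms are exactly the elements covered by (2,3): (1,3), (2,2).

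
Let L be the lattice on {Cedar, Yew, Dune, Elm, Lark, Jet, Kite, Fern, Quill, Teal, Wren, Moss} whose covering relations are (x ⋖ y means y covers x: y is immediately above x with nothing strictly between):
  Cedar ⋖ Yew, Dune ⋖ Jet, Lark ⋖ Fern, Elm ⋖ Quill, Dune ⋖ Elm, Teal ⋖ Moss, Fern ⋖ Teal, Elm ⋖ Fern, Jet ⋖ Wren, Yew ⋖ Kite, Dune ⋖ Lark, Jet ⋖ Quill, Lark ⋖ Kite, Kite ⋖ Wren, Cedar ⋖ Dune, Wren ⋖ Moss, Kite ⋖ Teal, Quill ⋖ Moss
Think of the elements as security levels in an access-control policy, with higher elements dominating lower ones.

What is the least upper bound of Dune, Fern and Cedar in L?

Common upper bounds of {Dune, Fern, Cedar}: Fern, Moss, Teal.
The least among these is Fern.

Fern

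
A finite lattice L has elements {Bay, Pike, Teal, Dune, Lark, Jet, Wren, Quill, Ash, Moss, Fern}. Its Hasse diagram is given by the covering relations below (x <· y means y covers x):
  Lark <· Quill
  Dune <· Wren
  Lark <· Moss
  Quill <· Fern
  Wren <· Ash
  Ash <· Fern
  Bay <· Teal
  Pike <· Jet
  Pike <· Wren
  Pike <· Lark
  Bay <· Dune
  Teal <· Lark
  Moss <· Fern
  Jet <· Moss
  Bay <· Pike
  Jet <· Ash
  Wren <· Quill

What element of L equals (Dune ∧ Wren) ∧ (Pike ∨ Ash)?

Dune ∧ Wren = Dune
Pike ∨ Ash = Ash
Dune ∧ Ash = Dune

Dune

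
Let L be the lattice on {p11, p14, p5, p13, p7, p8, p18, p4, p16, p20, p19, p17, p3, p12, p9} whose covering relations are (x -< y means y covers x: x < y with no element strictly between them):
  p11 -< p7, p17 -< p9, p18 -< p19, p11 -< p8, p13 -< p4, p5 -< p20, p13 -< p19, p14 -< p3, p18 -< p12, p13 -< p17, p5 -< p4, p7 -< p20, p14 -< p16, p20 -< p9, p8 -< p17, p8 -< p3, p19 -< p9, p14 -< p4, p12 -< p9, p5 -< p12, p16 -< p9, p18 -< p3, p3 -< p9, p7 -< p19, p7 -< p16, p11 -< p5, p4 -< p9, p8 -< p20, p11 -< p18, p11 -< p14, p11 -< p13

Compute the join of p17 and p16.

p9

Common upper bounds of {p17, p16}: p9.
The least among these is p9.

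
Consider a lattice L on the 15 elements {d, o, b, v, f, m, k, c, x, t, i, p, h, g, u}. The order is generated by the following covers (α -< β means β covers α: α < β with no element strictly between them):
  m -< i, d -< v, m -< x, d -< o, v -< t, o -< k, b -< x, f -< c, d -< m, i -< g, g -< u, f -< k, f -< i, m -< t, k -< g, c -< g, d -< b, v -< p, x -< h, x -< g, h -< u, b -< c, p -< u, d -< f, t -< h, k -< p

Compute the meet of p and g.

k

Common lower bounds of {p, g}: d, f, k, o.
The greatest among these is k.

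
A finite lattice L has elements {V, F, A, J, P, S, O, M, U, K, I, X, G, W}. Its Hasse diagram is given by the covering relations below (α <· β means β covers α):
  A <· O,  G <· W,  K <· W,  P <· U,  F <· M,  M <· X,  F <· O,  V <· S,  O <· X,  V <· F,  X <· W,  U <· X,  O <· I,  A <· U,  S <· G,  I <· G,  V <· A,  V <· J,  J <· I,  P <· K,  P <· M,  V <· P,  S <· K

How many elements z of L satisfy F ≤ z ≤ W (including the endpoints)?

7

The interval [F, W] = {F, G, I, M, O, W, X}, which has 7 elements.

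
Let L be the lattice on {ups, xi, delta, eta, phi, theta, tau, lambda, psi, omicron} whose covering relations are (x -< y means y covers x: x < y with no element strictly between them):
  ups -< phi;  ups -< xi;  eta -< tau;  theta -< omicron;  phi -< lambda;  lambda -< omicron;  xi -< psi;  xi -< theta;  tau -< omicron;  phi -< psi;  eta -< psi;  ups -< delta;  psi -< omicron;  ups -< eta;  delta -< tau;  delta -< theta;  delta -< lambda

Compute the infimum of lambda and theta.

Common lower bounds of {lambda, theta}: delta, ups.
The greatest among these is delta.

delta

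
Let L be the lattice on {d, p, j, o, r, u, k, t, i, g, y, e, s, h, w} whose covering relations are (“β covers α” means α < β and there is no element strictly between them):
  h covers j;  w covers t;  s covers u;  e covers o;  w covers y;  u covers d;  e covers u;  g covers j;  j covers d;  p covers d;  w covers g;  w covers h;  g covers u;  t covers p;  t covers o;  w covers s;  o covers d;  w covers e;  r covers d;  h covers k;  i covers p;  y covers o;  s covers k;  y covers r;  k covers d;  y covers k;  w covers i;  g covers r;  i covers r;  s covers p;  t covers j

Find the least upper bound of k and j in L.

Common upper bounds of {k, j}: h, w.
The least among these is h.

h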